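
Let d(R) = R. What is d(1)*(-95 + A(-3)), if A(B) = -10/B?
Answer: -275/3 ≈ -91.667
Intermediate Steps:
d(1)*(-95 + A(-3)) = 1*(-95 - 10/(-3)) = 1*(-95 - 10*(-1/3)) = 1*(-95 + 10/3) = 1*(-275/3) = -275/3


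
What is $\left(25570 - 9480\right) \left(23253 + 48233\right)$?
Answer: $1150209740$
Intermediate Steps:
$\left(25570 - 9480\right) \left(23253 + 48233\right) = 16090 \cdot 71486 = 1150209740$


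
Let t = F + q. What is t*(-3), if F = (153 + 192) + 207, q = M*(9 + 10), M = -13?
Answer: -915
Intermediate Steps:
q = -247 (q = -13*(9 + 10) = -13*19 = -247)
F = 552 (F = 345 + 207 = 552)
t = 305 (t = 552 - 247 = 305)
t*(-3) = 305*(-3) = -915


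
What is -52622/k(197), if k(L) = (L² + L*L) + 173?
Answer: -52622/77791 ≈ -0.67645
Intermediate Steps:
k(L) = 173 + 2*L² (k(L) = (L² + L²) + 173 = 2*L² + 173 = 173 + 2*L²)
-52622/k(197) = -52622/(173 + 2*197²) = -52622/(173 + 2*38809) = -52622/(173 + 77618) = -52622/77791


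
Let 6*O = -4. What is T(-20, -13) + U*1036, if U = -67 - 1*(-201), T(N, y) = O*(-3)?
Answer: 138826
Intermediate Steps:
O = -⅔ (O = (⅙)*(-4) = -⅔ ≈ -0.66667)
T(N, y) = 2 (T(N, y) = -⅔*(-3) = 2)
U = 134 (U = -67 + 201 = 134)
T(-20, -13) + U*1036 = 2 + 134*1036 = 2 + 138824 = 138826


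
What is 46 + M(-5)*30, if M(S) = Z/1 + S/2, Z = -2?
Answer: -89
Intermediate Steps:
M(S) = -2 + S/2 (M(S) = -2/1 + S/2 = -2*1 + S*(1/2) = -2 + S/2)
46 + M(-5)*30 = 46 + (-2 + (1/2)*(-5))*30 = 46 + (-2 - 5/2)*30 = 46 - 9/2*30 = 46 - 135 = -89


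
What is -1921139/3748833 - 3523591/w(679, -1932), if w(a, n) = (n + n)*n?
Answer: -92764758575/94228848672 ≈ -0.98446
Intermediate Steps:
w(a, n) = 2*n² (w(a, n) = (2*n)*n = 2*n²)
-1921139/3748833 - 3523591/w(679, -1932) = -1921139/3748833 - 3523591/(2*(-1932)²) = -1921139*1/3748833 - 3523591/(2*3732624) = -174649/340803 - 3523591/7465248 = -92764758575/94228848672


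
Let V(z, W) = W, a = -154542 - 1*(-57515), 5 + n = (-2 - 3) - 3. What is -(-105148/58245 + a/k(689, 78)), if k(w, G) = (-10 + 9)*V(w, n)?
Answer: 5652704539/757185 ≈ 7465.4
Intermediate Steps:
n = -13 (n = -5 + ((-2 - 3) - 3) = -5 + (-5 - 3) = -5 - 8 = -13)
a = -97027 (a = -154542 + 57515 = -97027)
k(w, G) = 13 (k(w, G) = (-10 + 9)*(-13) = -1*(-13) = 13)
-(-105148/58245 + a/k(689, 78)) = -(-105148/58245 - 97027/13) = -1*(-5652704539/757185) = 5652704539/757185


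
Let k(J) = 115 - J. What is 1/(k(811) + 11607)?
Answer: 1/10911 ≈ 9.1651e-5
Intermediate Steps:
1/(k(811) + 11607) = 1/((115 - 1*811) + 11607) = 1/((115 - 811) + 11607) = 1/(-696 + 11607) = 1/10911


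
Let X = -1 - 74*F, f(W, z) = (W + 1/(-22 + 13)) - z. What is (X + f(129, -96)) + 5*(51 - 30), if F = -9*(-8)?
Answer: -44992/9 ≈ -4999.1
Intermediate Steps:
F = 72
f(W, z) = -⅑ + W - z (f(W, z) = (W + 1/(-9)) - z = (W - ⅑) - z = (-⅑ + W) - z = -⅑ + W - z)
X = -5329 (X = -1 - 74*72 = -1 - 5328 = -5329)
(X + f(129, -96)) + 5*(51 - 30) = (-5329 + (-⅑ + 129 - 1*(-96))) + 5*(51 - 30) = (-5329 + (-⅑ + 129 + 96)) + 5*21 = (-5329 + 2024/9) + 105 = -45937/9 + 105 = -44992/9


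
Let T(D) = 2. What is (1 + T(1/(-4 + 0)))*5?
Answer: 15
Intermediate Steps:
(1 + T(1/(-4 + 0)))*5 = (1 + 2)*5 = 3*5 = 15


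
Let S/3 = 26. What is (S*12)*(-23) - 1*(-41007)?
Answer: 19479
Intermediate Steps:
S = 78 (S = 3*26 = 78)
(S*12)*(-23) - 1*(-41007) = (78*12)*(-23) - 1*(-41007) = 936*(-23) + 41007 = -21528 + 41007 = 19479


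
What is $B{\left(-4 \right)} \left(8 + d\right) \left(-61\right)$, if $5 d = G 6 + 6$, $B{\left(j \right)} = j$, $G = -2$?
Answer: $\frac{8296}{5} \approx 1659.2$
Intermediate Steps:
$d = - \frac{6}{5}$ ($d = \frac{\left(-2\right) 6 + 6}{5} = \frac{-12 + 6}{5} = \frac{1}{5} \left(-6\right) = - \frac{6}{5} \approx -1.2$)
$B{\left(-4 \right)} \left(8 + d\right) \left(-61\right) = - 4 \left(8 - \frac{6}{5}\right) \left(-61\right) = \left(-4\right) \frac{34}{5} \left(-61\right) = \left(- \frac{136}{5}\right) \left(-61\right) = \frac{8296}{5}$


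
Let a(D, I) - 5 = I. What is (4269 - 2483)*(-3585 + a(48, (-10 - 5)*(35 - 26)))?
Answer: -6634990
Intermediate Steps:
a(D, I) = 5 + I
(4269 - 2483)*(-3585 + a(48, (-10 - 5)*(35 - 26))) = (4269 - 2483)*(-3585 + (5 + (-10 - 5)*(35 - 26))) = 1786*(-3585 + (5 - 15*9)) = 1786*(-3585 + (5 - 135)) = 1786*(-3585 - 130) = 1786*(-3715) = -6634990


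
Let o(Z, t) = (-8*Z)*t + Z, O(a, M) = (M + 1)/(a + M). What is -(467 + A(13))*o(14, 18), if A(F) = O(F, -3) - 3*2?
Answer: 4612608/5 ≈ 9.2252e+5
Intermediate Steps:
O(a, M) = (1 + M)/(M + a)
o(Z, t) = Z - 8*Z*t (o(Z, t) = -8*Z*t + Z = Z - 8*Z*t)
A(F) = -6 - 2/(-3 + F) (A(F) = (1 - 3)/(-3 + F) - 3*2 = -2/(-3 + F) - 6 = -6 - 2/(-3 + F))
-(467 + A(13))*o(14, 18) = -(467 + 2*(8 - 3*13)/(-3 + 13))*14*(1 - 8*18) = -(467 + 2*(8 - 39)/10)*14*(1 - 144) = -(467 + 2*(⅒)*(-31))*14*(-143) = -(467 - 31/5)*(-2002) = -2304*(-2002)/5 = -1*(-4612608/5) = 4612608/5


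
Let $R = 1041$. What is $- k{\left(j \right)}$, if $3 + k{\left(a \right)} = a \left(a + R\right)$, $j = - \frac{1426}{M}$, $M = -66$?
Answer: $- \frac{24998791}{1089} \approx -22956.0$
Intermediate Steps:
$j = \frac{713}{33}$ ($j = - \frac{1426}{-66} = \left(-1426\right) \left(- \frac{1}{66}\right) = \frac{713}{33} \approx 21.606$)
$k{\left(a \right)} = -3 + a \left(1041 + a\right)$ ($k{\left(a \right)} = -3 + a \left(a + 1041\right) = -3 + a \left(1041 + a\right)$)
$- k{\left(j \right)} = - (-3 + \left(\frac{713}{33}\right)^{2} + 1041 \cdot \frac{713}{33}) = - (-3 + \frac{508369}{1089} + \frac{247411}{11}) = \left(-1\right) \frac{24998791}{1089} = - \frac{24998791}{1089}$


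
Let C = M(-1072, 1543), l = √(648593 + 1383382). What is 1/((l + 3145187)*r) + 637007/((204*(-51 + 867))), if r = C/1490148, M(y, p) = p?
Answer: 285995312484018412937/74730896087231696832 - 11176110*√9031/7631831708254871 ≈ 3.8270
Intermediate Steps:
l = 15*√9031 (l = √2031975 = 15*√9031 ≈ 1425.5)
C = 1543
r = 1543/1490148 ≈ 0.0010355
1/((l + 3145187)*r) + 637007/((204*(-51 + 867))) = 1/((15*√9031 + 3145187)*(1543/1490148)) + 637007/((204*(-51 + 867))) = (1490148/1543)/(3145187 + 15*√9031) + 637007/((204*816)) = 1490148/(1543*(3145187 + 15*√9031)) + 637007/166464 = 1490148/(1543*(3145187 + 15*√9031)) + 637007*(1/166464) = 1490148/(1543*(3145187 + 15*√9031)) + 37471/9792 = 37471/9792 + 1490148/(1543*(3145187 + 15*√9031))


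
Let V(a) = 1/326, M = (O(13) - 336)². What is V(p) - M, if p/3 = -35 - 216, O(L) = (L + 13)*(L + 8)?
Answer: -14376599/326 ≈ -44100.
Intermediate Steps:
O(L) = (8 + L)*(13 + L) (O(L) = (13 + L)*(8 + L) = (8 + L)*(13 + L))
M = 44100 (M = ((104 + 13² + 21*13) - 336)² = ((104 + 169 + 273) - 336)² = (546 - 336)² = 210² = 44100)
p = -753 (p = 3*(-35 - 216) = 3*(-251) = -753)
V(a) = 1/326
V(p) - M = 1/326 - 1*44100 = 1/326 - 44100 = -14376599/326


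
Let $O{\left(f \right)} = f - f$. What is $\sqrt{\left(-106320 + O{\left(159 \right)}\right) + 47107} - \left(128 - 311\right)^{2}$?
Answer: $-33489 + i \sqrt{59213} \approx -33489.0 + 243.34 i$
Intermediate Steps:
$O{\left(f \right)} = 0$
$\sqrt{\left(-106320 + O{\left(159 \right)}\right) + 47107} - \left(128 - 311\right)^{2} = \sqrt{\left(-106320 + 0\right) + 47107} - \left(128 - 311\right)^{2} = \sqrt{-106320 + 47107} - \left(-183\right)^{2} = \sqrt{-59213} - 33489 = i \sqrt{59213} - 33489 = -33489 + i \sqrt{59213}$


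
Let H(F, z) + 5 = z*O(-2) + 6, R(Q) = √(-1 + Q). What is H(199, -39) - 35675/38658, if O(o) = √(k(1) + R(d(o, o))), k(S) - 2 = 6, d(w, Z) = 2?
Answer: -4520003/38658 ≈ -116.92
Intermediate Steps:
k(S) = 8 (k(S) = 2 + 6 = 8)
O(o) = 3 (O(o) = √(8 + √(-1 + 2)) = √(8 + √1) = √(8 + 1) = √9 = 3)
H(F, z) = 1 + 3*z (H(F, z) = -5 + (z*3 + 6) = -5 + (3*z + 6) = -5 + (6 + 3*z) = 1 + 3*z)
H(199, -39) - 35675/38658 = (1 + 3*(-39)) - 35675/38658 = (1 - 117) - 35675*1/38658 = -116 - 35675/38658 = -4520003/38658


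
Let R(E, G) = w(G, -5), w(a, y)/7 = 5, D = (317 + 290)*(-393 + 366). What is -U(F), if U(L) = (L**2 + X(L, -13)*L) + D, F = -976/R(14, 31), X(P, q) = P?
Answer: 18171373/1225 ≈ 14834.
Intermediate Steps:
D = -16389 (D = 607*(-27) = -16389)
w(a, y) = 35 (w(a, y) = 7*5 = 35)
R(E, G) = 35
F = -976/35 ≈ -27.886
U(L) = -16389 + 2*L**2 (U(L) = (L**2 + L*L) - 16389 = (L**2 + L**2) - 16389 = 2*L**2 - 16389 = -16389 + 2*L**2)
-U(F) = -(-16389 + 2*(-976/35)**2) = -(-16389 + 2*(952576/1225)) = -(-16389 + 1905152/1225) = -1*(-18171373/1225) = 18171373/1225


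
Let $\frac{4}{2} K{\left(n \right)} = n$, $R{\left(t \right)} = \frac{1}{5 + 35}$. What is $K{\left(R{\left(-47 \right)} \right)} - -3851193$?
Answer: $\frac{308095441}{80} \approx 3.8512 \cdot 10^{6}$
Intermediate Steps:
$R{\left(t \right)} = \frac{1}{40}$
$K{\left(n \right)} = \frac{n}{2}$
$K{\left(R{\left(-47 \right)} \right)} - -3851193 = \frac{1}{2} \cdot \frac{1}{40} - -3851193 = \frac{1}{80} + 3851193 = \frac{308095441}{80}$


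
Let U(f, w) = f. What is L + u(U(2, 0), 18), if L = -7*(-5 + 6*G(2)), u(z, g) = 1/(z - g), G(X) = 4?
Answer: -2129/16 ≈ -133.06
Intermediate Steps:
L = -133 (L = -7*(-5 + 6*4) = -7*(-5 + 24) = -7*19 = -133)
L + u(U(2, 0), 18) = -133 + 1/(2 - 1*18) = -133 + 1/(2 - 18) = -133 + 1/(-16) = -133 - 1/16 = -2129/16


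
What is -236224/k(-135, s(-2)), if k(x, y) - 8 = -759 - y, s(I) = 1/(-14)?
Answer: 3307136/10513 ≈ 314.58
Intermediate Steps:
s(I) = -1/14
k(x, y) = -751 - y (k(x, y) = 8 + (-759 - y) = -751 - y)
-236224/k(-135, s(-2)) = -236224/(-751 - 1*(-1/14)) = -236224/(-751 + 1/14) = -236224/(-10513/14) = -236224*(-14/10513) = 3307136/10513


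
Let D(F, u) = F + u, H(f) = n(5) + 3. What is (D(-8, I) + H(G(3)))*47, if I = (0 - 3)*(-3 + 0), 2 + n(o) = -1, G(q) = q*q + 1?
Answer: 47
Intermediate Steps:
G(q) = 1 + q**2 (G(q) = q**2 + 1 = 1 + q**2)
n(o) = -3 (n(o) = -2 - 1 = -3)
I = 9 (I = -3*(-3) = 9)
H(f) = 0 (H(f) = -3 + 3 = 0)
(D(-8, I) + H(G(3)))*47 = ((-8 + 9) + 0)*47 = (1 + 0)*47 = 1*47 = 47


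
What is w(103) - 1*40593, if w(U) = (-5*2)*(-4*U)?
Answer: -36473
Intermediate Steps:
w(U) = 40*U (w(U) = -(-40)*U = 40*U)
w(103) - 1*40593 = 40*103 - 1*40593 = 4120 - 40593 = -36473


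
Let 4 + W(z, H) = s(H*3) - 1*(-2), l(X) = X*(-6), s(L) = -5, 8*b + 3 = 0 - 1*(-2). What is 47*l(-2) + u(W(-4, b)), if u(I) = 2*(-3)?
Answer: 558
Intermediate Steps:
b = -⅛ (b = -3/8 + (0 - 1*(-2))/8 = -3/8 + (0 + 2)/8 = -3/8 + (⅛)*2 = -3/8 + ¼ = -⅛ ≈ -0.12500)
l(X) = -6*X
W(z, H) = -7 (W(z, H) = -4 + (-5 - 1*(-2)) = -4 + (-5 + 2) = -4 - 3 = -7)
u(I) = -6
47*l(-2) + u(W(-4, b)) = 47*(-6*(-2)) - 6 = 47*12 - 6 = 564 - 6 = 558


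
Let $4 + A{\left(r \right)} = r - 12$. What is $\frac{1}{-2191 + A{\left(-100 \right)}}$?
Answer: $- \frac{1}{2307} \approx -0.00043346$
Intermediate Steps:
$A{\left(r \right)} = -16 + r$ ($A{\left(r \right)} = -4 + \left(r - 12\right) = -4 + \left(-12 + r\right) = -16 + r$)
$\frac{1}{-2191 + A{\left(-100 \right)}} = \frac{1}{-2191 - 116} = \frac{1}{-2307} = - \frac{1}{2307}$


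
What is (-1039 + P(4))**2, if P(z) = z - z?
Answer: 1079521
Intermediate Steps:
P(z) = 0
(-1039 + P(4))**2 = (-1039 + 0)**2 = (-1039)**2 = 1079521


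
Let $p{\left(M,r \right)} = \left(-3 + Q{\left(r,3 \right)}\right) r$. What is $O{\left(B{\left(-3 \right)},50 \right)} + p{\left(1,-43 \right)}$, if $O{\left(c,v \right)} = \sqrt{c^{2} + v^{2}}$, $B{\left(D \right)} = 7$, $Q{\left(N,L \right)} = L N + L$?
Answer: $5547 + \sqrt{2549} \approx 5597.5$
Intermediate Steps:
$Q{\left(N,L \right)} = L + L N$
$p{\left(M,r \right)} = 3 r^{2}$ ($p{\left(M,r \right)} = \left(-3 + 3 \left(1 + r\right)\right) r = \left(-3 + \left(3 + 3 r\right)\right) r = 3 r r = 3 r^{2}$)
$O{\left(B{\left(-3 \right)},50 \right)} + p{\left(1,-43 \right)} = \sqrt{7^{2} + 50^{2}} + 3 \left(-43\right)^{2} = \sqrt{49 + 2500} + 3 \cdot 1849 = \sqrt{2549} + 5547 = 5547 + \sqrt{2549}$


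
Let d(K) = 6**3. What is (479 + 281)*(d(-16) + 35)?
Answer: 190760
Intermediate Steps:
d(K) = 216
(479 + 281)*(d(-16) + 35) = (479 + 281)*(216 + 35) = 760*251 = 190760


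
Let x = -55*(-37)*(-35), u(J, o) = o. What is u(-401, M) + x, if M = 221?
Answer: -71004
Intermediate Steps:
x = -71225 (x = 2035*(-35) = -71225)
u(-401, M) + x = 221 - 71225 = -71004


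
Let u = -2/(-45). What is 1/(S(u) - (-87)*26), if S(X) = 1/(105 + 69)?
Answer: 174/393589 ≈ 0.00044209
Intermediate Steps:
u = 2/45 (u = -2*(-1/45) = 2/45 ≈ 0.044444)
S(X) = 1/174
1/(S(u) - (-87)*26) = 1/(1/174 - (-87)*26) = 1/(1/174 - 1*(-2262)) = 1/(1/174 + 2262) = 1/(393589/174) = 174/393589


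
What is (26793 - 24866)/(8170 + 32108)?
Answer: 1927/40278 ≈ 0.047843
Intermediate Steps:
(26793 - 24866)/(8170 + 32108) = 1927/40278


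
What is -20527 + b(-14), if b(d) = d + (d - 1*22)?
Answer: -20577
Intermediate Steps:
b(d) = -22 + 2*d (b(d) = d + (d - 22) = d + (-22 + d) = -22 + 2*d)
-20527 + b(-14) = -20527 + (-22 + 2*(-14)) = -20527 + (-22 - 28) = -20527 - 50 = -20577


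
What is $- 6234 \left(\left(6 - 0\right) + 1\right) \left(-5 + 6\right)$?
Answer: $-43638$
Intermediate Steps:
$- 6234 \left(\left(6 - 0\right) + 1\right) \left(-5 + 6\right) = - 6234 \left(\left(6 + 0\right) + 1\right) 1 = - 6234 \left(6 + 1\right) 1 = - 6234 \cdot 7 \cdot 1 = \left(-6234\right) 7 = -43638$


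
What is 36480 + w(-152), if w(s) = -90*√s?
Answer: 36480 - 180*I*√38 ≈ 36480.0 - 1109.6*I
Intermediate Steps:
36480 + w(-152) = 36480 - 180*I*√38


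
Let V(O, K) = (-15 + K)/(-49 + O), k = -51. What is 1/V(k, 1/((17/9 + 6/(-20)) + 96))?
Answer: 175660/26331 ≈ 6.6712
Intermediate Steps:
V(O, K) = (-15 + K)/(-49 + O)
1/V(k, 1/((17/9 + 6/(-20)) + 96)) = 1/((-15 + 1/((17/9 + 6/(-20)) + 96))/(-49 - 51)) = 1/((-15 + 1/((17*(⅑) + 6*(-1/20)) + 96))/(-100)) = 1/(-(-15 + 1/((17/9 - 3/10) + 96))/100) = 1/(-(-15 + 1/(143/90 + 96))/100) = 1/(-(-15 + 1/(8783/90))/100) = 1/(-(-15 + 90/8783)/100) = 1/(-1/100*(-131655/8783)) = 1/(26331/175660) = 175660/26331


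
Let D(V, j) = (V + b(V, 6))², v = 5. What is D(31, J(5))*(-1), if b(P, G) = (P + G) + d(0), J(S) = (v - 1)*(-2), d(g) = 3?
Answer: -5041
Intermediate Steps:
J(S) = -8 (J(S) = (5 - 1)*(-2) = 4*(-2) = -8)
b(P, G) = 3 + G + P (b(P, G) = (P + G) + 3 = (G + P) + 3 = 3 + G + P)
D(V, j) = (9 + 2*V)² (D(V, j) = (V + (3 + 6 + V))² = (V + (9 + V))² = (9 + 2*V)²)
D(31, J(5))*(-1) = (9 + 2*31)²*(-1) = (9 + 62)²*(-1) = 71²*(-1) = 5041*(-1) = -5041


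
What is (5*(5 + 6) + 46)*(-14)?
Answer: -1414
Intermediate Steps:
(5*(5 + 6) + 46)*(-14) = (5*11 + 46)*(-14) = (55 + 46)*(-14) = 101*(-14) = -1414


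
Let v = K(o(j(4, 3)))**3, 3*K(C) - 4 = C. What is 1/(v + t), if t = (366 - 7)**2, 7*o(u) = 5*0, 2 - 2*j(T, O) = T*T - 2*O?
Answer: 27/3479851 ≈ 7.7590e-6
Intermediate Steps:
j(T, O) = 1 + O - T**2/2 (j(T, O) = 1 - (T*T - 2*O)/2 = 1 - (T**2 - 2*O)/2 = 1 + (O - T**2/2) = 1 + O - T**2/2)
o(u) = 0 (o(u) = (5*0)/7 = (1/7)*0 = 0)
t = 128881 (t = 359**2 = 128881)
K(C) = 4/3 + C/3
v = 64/27 (v = (4/3 + (1/3)*0)**3 = (4/3 + 0)**3 = (4/3)**3 = 64/27 ≈ 2.3704)
1/(v + t) = 1/(64/27 + 128881) = 1/(3479851/27) = 27/3479851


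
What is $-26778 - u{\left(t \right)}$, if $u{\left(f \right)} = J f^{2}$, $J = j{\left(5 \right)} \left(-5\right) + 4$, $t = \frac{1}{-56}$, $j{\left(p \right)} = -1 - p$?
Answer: $- \frac{41987921}{1568} \approx -26778.0$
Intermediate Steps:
$t = - \frac{1}{56} \approx -0.017857$
$J = 34$ ($J = \left(-1 - 5\right) \left(-5\right) + 4 = \left(-6\right) \left(-5\right) + 4 = 30 + 4 = 34$)
$u{\left(f \right)} = 34 f^{2}$
$-26778 - u{\left(t \right)} = -26778 - 34 \left(- \frac{1}{56}\right)^{2} = -26778 - 34 \cdot \frac{1}{3136} = -26778 - \frac{17}{1568} = - \frac{41987921}{1568}$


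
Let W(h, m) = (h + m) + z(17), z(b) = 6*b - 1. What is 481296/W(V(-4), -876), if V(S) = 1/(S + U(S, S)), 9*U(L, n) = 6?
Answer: -4812960/7753 ≈ -620.79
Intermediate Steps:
U(L, n) = ⅔ (U(L, n) = (⅑)*6 = ⅔)
V(S) = 1/(⅔ + S) (V(S) = 1/(S + ⅔) = 1/(⅔ + S))
z(b) = -1 + 6*b
W(h, m) = 101 + h + m (W(h, m) = (h + m) + (-1 + 6*17) = (h + m) + (-1 + 102) = (h + m) + 101 = 101 + h + m)
481296/W(V(-4), -876) = 481296/(101 + 3/(2 + 3*(-4)) - 876) = 481296/(101 + 3/(2 - 12) - 876) = 481296/(101 + 3/(-10) - 876) = 481296/(101 + 3*(-⅒) - 876) = 481296/(101 - 3/10 - 876) = 481296/(-7753/10) = 481296*(-10/7753) = -4812960/7753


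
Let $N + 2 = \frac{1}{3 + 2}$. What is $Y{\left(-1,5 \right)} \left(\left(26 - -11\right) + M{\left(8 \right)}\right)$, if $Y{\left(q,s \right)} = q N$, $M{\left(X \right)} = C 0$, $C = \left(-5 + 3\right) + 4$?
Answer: $\frac{333}{5} \approx 66.6$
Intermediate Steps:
$N = - \frac{9}{5}$ ($N = -2 + \frac{1}{3 + 2} = -2 + \frac{1}{5} = - \frac{9}{5} \approx -1.8$)
$C = 2$ ($C = -2 + 4 = 2$)
$M{\left(X \right)} = 0$ ($M{\left(X \right)} = 2 \cdot 0 = 0$)
$Y{\left(q,s \right)} = - \frac{9 q}{5}$ ($Y{\left(q,s \right)} = q \left(- \frac{9}{5}\right) = - \frac{9 q}{5}$)
$Y{\left(-1,5 \right)} \left(\left(26 - -11\right) + M{\left(8 \right)}\right) = \left(- \frac{9}{5}\right) \left(-1\right) \left(\left(26 - -11\right) + 0\right) = \frac{9 \left(\left(26 + 11\right) + 0\right)}{5} = \frac{9 \left(37 + 0\right)}{5} = \frac{9}{5} \cdot 37 = \frac{333}{5}$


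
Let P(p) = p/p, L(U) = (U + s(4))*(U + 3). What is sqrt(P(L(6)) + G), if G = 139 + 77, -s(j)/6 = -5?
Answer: sqrt(217) ≈ 14.731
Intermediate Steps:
s(j) = 30 (s(j) = -6*(-5) = 30)
G = 216
L(U) = (3 + U)*(30 + U) (L(U) = (U + 30)*(U + 3) = (30 + U)*(3 + U) = (3 + U)*(30 + U))
P(p) = 1
sqrt(P(L(6)) + G) = sqrt(1 + 216) = sqrt(217)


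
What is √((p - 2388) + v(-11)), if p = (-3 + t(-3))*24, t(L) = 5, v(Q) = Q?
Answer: I*√2351 ≈ 48.487*I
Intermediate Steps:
p = 48 (p = (-3 + 5)*24 = 2*24 = 48)
√((p - 2388) + v(-11)) = √((48 - 2388) - 11) = √(-2340 - 11) = √(-2351) = I*√2351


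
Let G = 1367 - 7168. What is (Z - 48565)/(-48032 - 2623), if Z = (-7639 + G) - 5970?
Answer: 13595/10131 ≈ 1.3419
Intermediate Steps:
G = -5801
Z = -19410 (Z = (-7639 - 5801) - 5970 = -13440 - 5970 = -19410)
(Z - 48565)/(-48032 - 2623) = (-19410 - 48565)/(-48032 - 2623) = -67975/(-50655) = -67975*(-1/50655) = 13595/10131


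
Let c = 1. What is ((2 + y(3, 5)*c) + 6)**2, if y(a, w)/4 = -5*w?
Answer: 8464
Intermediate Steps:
y(a, w) = -20*w (y(a, w) = 4*(-5*w) = -20*w)
((2 + y(3, 5)*c) + 6)**2 = ((2 - 20*5*1) + 6)**2 = ((2 - 100*1) + 6)**2 = ((2 - 100) + 6)**2 = (-98 + 6)**2 = (-92)**2 = 8464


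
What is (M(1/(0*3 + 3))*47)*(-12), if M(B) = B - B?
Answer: 0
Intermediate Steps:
M(B) = 0
(M(1/(0*3 + 3))*47)*(-12) = (0*47)*(-12) = 0*(-12) = 0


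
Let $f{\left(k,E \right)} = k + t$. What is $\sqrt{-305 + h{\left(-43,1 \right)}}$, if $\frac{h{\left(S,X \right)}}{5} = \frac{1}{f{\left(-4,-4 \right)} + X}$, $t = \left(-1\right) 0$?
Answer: $\frac{2 i \sqrt{690}}{3} \approx 17.512 i$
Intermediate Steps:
$t = 0$
$f{\left(k,E \right)} = k$ ($f{\left(k,E \right)} = k + 0 = k$)
$h{\left(S,X \right)} = \frac{5}{-4 + X}$
$\sqrt{-305 + h{\left(-43,1 \right)}} = \sqrt{-305 + \frac{5}{-4 + 1}} = \sqrt{-305 + \frac{5}{-3}} = \sqrt{-305 + 5 \left(- \frac{1}{3}\right)} = \sqrt{-305 - \frac{5}{3}} = \sqrt{- \frac{920}{3}} = \frac{2 i \sqrt{690}}{3}$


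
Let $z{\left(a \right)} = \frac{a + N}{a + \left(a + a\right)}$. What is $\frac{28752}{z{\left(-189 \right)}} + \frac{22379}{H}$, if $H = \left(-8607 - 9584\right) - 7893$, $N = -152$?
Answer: $\frac{425223753017}{8894644} \approx 47807.0$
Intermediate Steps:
$H = -26084$ ($H = -18191 - 7893 = -26084$)
$z{\left(a \right)} = \frac{-152 + a}{3 a}$ ($z{\left(a \right)} = \frac{a - 152}{a + \left(a + a\right)} = \frac{-152 + a}{a + 2 a} = \frac{-152 + a}{3 a}$)
$\frac{28752}{z{\left(-189 \right)}} + \frac{22379}{H} = \frac{28752}{\frac{1}{3} \frac{1}{-189} \left(-152 - 189\right)} + \frac{22379}{-26084} = \frac{28752}{\frac{1}{3} \left(- \frac{1}{189}\right) \left(-341\right)} + 22379 \left(- \frac{1}{26084}\right) = \frac{28752}{\frac{341}{567}} - \frac{22379}{26084} = 28752 \cdot \frac{567}{341} - \frac{22379}{26084} = \frac{16302384}{341} - \frac{22379}{26084} = \frac{425223753017}{8894644}$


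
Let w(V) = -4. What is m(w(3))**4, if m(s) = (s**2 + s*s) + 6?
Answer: 2085136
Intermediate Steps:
m(s) = 6 + 2*s**2 (m(s) = (s**2 + s**2) + 6 = 2*s**2 + 6 = 6 + 2*s**2)
m(w(3))**4 = (6 + 2*(-4)**2)**4 = (6 + 2*16)**4 = (6 + 32)**4 = 38**4 = 2085136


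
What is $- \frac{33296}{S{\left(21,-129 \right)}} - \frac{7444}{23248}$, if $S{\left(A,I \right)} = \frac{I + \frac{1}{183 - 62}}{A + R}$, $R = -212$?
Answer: $- \frac{559048182195}{11339212} \approx -49302.0$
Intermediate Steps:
$S{\left(A,I \right)} = \frac{\frac{1}{121} + I}{-212 + A}$ ($S{\left(A,I \right)} = \frac{I + \frac{1}{183 - 62}}{A - 212} = \frac{I + \frac{1}{121}}{-212 + A} = \frac{\frac{1}{121} + I}{-212 + A}$)
$- \frac{33296}{S{\left(21,-129 \right)}} - \frac{7444}{23248} = - \frac{33296}{\frac{1}{-212 + 21} \left(\frac{1}{121} - 129\right)} - \frac{7444}{23248} = - \frac{33296}{\frac{1}{-191} \left(- \frac{15608}{121}\right)} - \frac{1861}{5812} = - \frac{33296}{\left(- \frac{1}{191}\right) \left(- \frac{15608}{121}\right)} - \frac{1861}{5812} = - \frac{33296}{\frac{15608}{23111}} - \frac{1861}{5812} = \left(-33296\right) \frac{23111}{15608} - \frac{1861}{5812} = - \frac{96187982}{1951} - \frac{1861}{5812} = - \frac{559048182195}{11339212}$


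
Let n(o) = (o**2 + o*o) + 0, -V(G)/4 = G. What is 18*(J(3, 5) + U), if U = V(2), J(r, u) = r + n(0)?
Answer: -90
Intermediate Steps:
V(G) = -4*G
n(o) = 2*o**2 (n(o) = (o**2 + o**2) + 0 = 2*o**2 + 0 = 2*o**2)
J(r, u) = r (J(r, u) = r + 2*0**2 = r + 2*0 = r + 0 = r)
U = -8 (U = -4*2 = -8)
18*(J(3, 5) + U) = 18*(3 - 8) = 18*(-5) = -90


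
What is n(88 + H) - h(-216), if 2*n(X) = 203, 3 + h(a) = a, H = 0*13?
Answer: 641/2 ≈ 320.50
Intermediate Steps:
H = 0
h(a) = -3 + a
n(X) = 203/2 (n(X) = (½)*203 = 203/2)
n(88 + H) - h(-216) = 203/2 - (-3 - 216) = 203/2 - 1*(-219) = 203/2 + 219 = 641/2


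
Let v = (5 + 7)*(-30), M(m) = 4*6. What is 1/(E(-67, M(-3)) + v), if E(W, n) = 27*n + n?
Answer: 1/312 ≈ 0.0032051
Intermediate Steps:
M(m) = 24
v = -360 (v = 12*(-30) = -360)
E(W, n) = 28*n
1/(E(-67, M(-3)) + v) = 1/(28*24 - 360) = 1/(672 - 360) = 1/312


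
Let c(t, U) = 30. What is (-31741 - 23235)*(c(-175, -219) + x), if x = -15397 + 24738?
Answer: -515180096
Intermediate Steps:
x = 9341
(-31741 - 23235)*(c(-175, -219) + x) = (-31741 - 23235)*(30 + 9341) = -54976*9371 = -515180096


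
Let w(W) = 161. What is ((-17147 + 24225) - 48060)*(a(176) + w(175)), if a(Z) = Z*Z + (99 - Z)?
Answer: -1272900920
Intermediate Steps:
a(Z) = 99 + Z² - Z (a(Z) = Z² + (99 - Z) = 99 + Z² - Z)
((-17147 + 24225) - 48060)*(a(176) + w(175)) = ((-17147 + 24225) - 48060)*((99 + 176² - 1*176) + 161) = (7078 - 48060)*((99 + 30976 - 176) + 161) = -40982*(30899 + 161) = -40982*31060 = -1272900920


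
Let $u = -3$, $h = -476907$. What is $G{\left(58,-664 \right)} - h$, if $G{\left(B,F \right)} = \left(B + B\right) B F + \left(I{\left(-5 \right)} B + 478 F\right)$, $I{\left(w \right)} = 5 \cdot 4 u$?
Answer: $-4311357$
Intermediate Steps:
$I{\left(w \right)} = -60$ ($I{\left(w \right)} = 5 \cdot 4 \left(-3\right) = 20 \left(-3\right) = -60$)
$G{\left(B,F \right)} = - 60 B + 478 F + 2 F B^{2}$ ($G{\left(B,F \right)} = \left(B + B\right) B F - \left(- 478 F + 60 B\right) = 2 B B F - \left(- 478 F + 60 B\right) = 2 B^{2} F - \left(- 478 F + 60 B\right) = 2 F B^{2} - \left(- 478 F + 60 B\right) = - 60 B + 478 F + 2 F B^{2}$)
$G{\left(58,-664 \right)} - h = \left(\left(-60\right) 58 + 478 \left(-664\right) + 2 \left(-664\right) 58^{2}\right) - -476907 = \left(-3480 - 317392 + 2 \left(-664\right) 3364\right) + 476907 = \left(-3480 - 317392 - 4467392\right) + 476907 = -4788264 + 476907 = -4311357$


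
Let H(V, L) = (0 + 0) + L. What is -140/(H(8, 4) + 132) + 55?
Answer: 1835/34 ≈ 53.971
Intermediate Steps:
H(V, L) = L (H(V, L) = 0 + L = L)
-140/(H(8, 4) + 132) + 55 = -140/(4 + 132) + 55 = -140/136 + 55 = (1/136)*(-140) + 55 = -35/34 + 55 = 1835/34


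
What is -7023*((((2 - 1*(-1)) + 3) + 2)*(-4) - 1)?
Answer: 231759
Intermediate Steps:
-7023*((((2 - 1*(-1)) + 3) + 2)*(-4) - 1) = -7023*((((2 + 1) + 3) + 2)*(-4) - 1) = -7023*(((3 + 3) + 2)*(-4) - 1) = -7023*((6 + 2)*(-4) - 1) = -7023*(8*(-4) - 1) = -7023*(-32 - 1) = -7023*(-33) = 231759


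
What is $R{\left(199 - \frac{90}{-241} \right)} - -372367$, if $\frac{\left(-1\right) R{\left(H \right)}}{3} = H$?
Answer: $\frac{89596300}{241} \approx 3.7177 \cdot 10^{5}$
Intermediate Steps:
$R{\left(H \right)} = - 3 H$
$R{\left(199 - \frac{90}{-241} \right)} - -372367 = - 3 \left(199 - \frac{90}{-241}\right) - -372367 = - 3 \left(199 - - \frac{90}{241}\right) + 372367 = - 3 \left(199 + \frac{90}{241}\right) + 372367 = \left(-3\right) \frac{48049}{241} + 372367 = - \frac{144147}{241} + 372367 = \frac{89596300}{241}$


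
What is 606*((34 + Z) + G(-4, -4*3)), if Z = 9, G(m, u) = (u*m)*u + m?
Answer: -325422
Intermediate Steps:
G(m, u) = m + m*u² (G(m, u) = (m*u)*u + m = m*u² + m = m + m*u²)
606*((34 + Z) + G(-4, -4*3)) = 606*((34 + 9) - 4*(1 + (-4*3)²)) = 606*(43 - 4*(1 + (-12)²)) = 606*(43 - 4*(1 + 144)) = 606*(43 - 4*145) = 606*(43 - 580) = 606*(-537) = -325422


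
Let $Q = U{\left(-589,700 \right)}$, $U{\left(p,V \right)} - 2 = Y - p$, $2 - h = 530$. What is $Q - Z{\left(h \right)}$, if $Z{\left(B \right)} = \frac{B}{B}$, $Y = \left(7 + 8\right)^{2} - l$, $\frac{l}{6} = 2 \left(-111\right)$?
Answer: $2147$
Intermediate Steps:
$l = -1332$ ($l = 6 \cdot 2 \left(-111\right) = 6 \left(-222\right) = -1332$)
$h = -528$ ($h = 2 - 530 = -528$)
$Y = 1557$ ($Y = \left(7 + 8\right)^{2} - -1332 = 15^{2} + 1332 = 225 + 1332 = 1557$)
$Z{\left(B \right)} = 1$
$U{\left(p,V \right)} = 1559 - p$ ($U{\left(p,V \right)} = 2 - \left(-1557 + p\right) = 1559 - p$)
$Q = 2148$ ($Q = 1559 - -589 = 1559 + 589 = 2148$)
$Q - Z{\left(h \right)} = 2148 - 1 = 2147$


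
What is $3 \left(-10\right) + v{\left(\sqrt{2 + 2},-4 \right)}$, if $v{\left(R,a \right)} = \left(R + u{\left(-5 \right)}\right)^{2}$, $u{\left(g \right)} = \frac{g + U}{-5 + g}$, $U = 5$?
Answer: $-26$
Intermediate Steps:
$u{\left(g \right)} = \frac{5 + g}{-5 + g}$ ($u{\left(g \right)} = \frac{g + 5}{-5 + g} = \frac{5 + g}{-5 + g}$)
$v{\left(R,a \right)} = R^{2}$ ($v{\left(R,a \right)} = \left(R + \frac{5 - 5}{-5 - 5}\right)^{2} = \left(R + \frac{1}{-10} \cdot 0\right)^{2} = \left(R - 0\right)^{2} = \left(R + 0\right)^{2} = R^{2}$)
$3 \left(-10\right) + v{\left(\sqrt{2 + 2},-4 \right)} = 3 \left(-10\right) + \left(\sqrt{2 + 2}\right)^{2} = -30 + \left(\sqrt{4}\right)^{2} = -30 + 2^{2} = -30 + 4 = -26$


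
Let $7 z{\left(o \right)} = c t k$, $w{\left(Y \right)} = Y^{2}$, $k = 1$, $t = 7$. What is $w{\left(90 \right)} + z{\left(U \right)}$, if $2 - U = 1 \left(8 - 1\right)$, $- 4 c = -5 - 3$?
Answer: $8102$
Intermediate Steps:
$c = 2$ ($c = - \frac{-5 - 3}{4} = \left(- \frac{1}{4}\right) \left(-8\right) = 2$)
$U = -5$ ($U = 2 - 1 \left(8 - 1\right) = 2 - 1 \cdot 7 = 2 - 7 = -5$)
$z{\left(o \right)} = 2$ ($z{\left(o \right)} = \frac{2 \cdot 7 \cdot 1}{7} = \frac{14 \cdot 1}{7} = \frac{1}{7} \cdot 14 = 2$)
$w{\left(90 \right)} + z{\left(U \right)} = 90^{2} + 2 = 8100 + 2 = 8102$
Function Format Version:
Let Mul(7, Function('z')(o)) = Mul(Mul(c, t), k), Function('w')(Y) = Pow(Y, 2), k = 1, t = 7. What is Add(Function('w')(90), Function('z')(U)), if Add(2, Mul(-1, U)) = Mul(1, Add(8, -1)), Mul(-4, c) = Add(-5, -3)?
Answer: 8102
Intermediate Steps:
c = 2 (c = Mul(Rational(-1, 4), Add(-5, -3)) = Mul(Rational(-1, 4), -8) = 2)
U = -5 (U = Add(2, Mul(-1, Mul(1, Add(8, -1)))) = Add(2, Mul(-1, Mul(1, 7))) = Add(2, Mul(-1, 7)) = Add(2, -7) = -5)
Function('z')(o) = 2 (Function('z')(o) = Mul(Rational(1, 7), Mul(Mul(2, 7), 1)) = Mul(Rational(1, 7), Mul(14, 1)) = Mul(Rational(1, 7), 14) = 2)
Add(Function('w')(90), Function('z')(U)) = Add(Pow(90, 2), 2) = Add(8100, 2) = 8102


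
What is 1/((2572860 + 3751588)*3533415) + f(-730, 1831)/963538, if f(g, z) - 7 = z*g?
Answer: -14934689878358498311/10766043391453128480 ≈ -1.3872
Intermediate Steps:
f(g, z) = 7 + g*z (f(g, z) = 7 + z*g = 7 + g*z)
1/((2572860 + 3751588)*3533415) + f(-730, 1831)/963538 = 1/((2572860 + 3751588)*3533415) + (7 - 730*1831)/963538 = (1/3533415)/6324448 + (7 - 1336630)*(1/963538) = (1/6324448)*(1/3533415) - 1336623*1/963538 = 1/22346899429920 - 1336623/963538 = -14934689878358498311/10766043391453128480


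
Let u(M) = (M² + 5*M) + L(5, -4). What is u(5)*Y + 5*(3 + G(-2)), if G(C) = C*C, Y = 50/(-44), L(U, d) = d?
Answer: -190/11 ≈ -17.273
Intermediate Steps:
Y = -25/22 (Y = 50*(-1/44) = -25/22 ≈ -1.1364)
G(C) = C²
u(M) = -4 + M² + 5*M (u(M) = (M² + 5*M) - 4 = -4 + M² + 5*M)
u(5)*Y + 5*(3 + G(-2)) = (-4 + 5² + 5*5)*(-25/22) + 5*(3 + (-2)²) = (-4 + 25 + 25)*(-25/22) + 5*(3 + 4) = 46*(-25/22) + 5*7 = -575/11 + 35 = -190/11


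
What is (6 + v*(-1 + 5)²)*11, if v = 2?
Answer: 418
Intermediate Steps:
(6 + v*(-1 + 5)²)*11 = (6 + 2*(-1 + 5)²)*11 = (6 + 2*4²)*11 = (6 + 2*16)*11 = (6 + 32)*11 = 38*11 = 418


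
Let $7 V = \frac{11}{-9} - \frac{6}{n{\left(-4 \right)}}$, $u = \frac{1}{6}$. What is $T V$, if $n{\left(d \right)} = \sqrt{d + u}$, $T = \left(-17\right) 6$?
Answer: $\frac{374}{21} - \frac{612 i \sqrt{138}}{161} \approx 17.81 - 44.654 i$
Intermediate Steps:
$T = -102$
$u = \frac{1}{6} \approx 0.16667$
$n{\left(d \right)} = \sqrt{\frac{1}{6} + d}$ ($n{\left(d \right)} = \sqrt{d + \frac{1}{6}} = \sqrt{\frac{1}{6} + d}$)
$V = - \frac{11}{63} + \frac{6 i \sqrt{138}}{161}$ ($V = \frac{\frac{11}{-9} - \frac{6}{\frac{1}{6} \sqrt{6 + 36 \left(-4\right)}}}{7} = \frac{11 \left(- \frac{1}{9}\right) - \frac{6}{\frac{1}{6} \sqrt{6 - 144}}}{7} = \frac{- \frac{11}{9} - \frac{6}{\frac{1}{6} \sqrt{-138}}}{7} = \frac{- \frac{11}{9} - \frac{6}{\frac{1}{6} i \sqrt{138}}}{7} = \frac{- \frac{11}{9} - 6 \left(- \frac{i \sqrt{138}}{23}\right)}{7} = \frac{- \frac{11}{9} + \frac{6 i \sqrt{138}}{23}}{7} = - \frac{11}{63} + \frac{6 i \sqrt{138}}{161} \approx -0.1746 + 0.43779 i$)
$T V = - 102 \left(- \frac{11}{63} + \frac{6 i \sqrt{138}}{161}\right) = \frac{374}{21} - \frac{612 i \sqrt{138}}{161}$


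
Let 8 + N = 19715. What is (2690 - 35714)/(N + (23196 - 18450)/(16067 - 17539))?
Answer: -8101888/4833993 ≈ -1.6760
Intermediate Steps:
N = 19707 (N = -8 + 19715 = 19707)
(2690 - 35714)/(N + (23196 - 18450)/(16067 - 17539)) = (2690 - 35714)/(19707 + (23196 - 18450)/(16067 - 17539)) = -33024/(19707 + 4746/(-1472)) = -33024/(19707 + 4746*(-1/1472)) = -33024/(19707 - 2373/736) = -33024/14501979/736 = -33024*736/14501979 = -8101888/4833993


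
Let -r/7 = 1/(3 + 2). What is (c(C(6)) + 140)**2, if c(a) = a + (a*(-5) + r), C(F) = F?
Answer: 328329/25 ≈ 13133.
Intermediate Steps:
r = -7/5 (r = -7/(3 + 2) = -7/5 ≈ -1.4000)
c(a) = -7/5 - 4*a (c(a) = a + (a*(-5) - 7/5) = a + (-5*a - 7/5) = a + (-7/5 - 5*a) = -7/5 - 4*a)
(c(C(6)) + 140)**2 = ((-7/5 - 4*6) + 140)**2 = ((-7/5 - 24) + 140)**2 = (-127/5 + 140)**2 = (573/5)**2 = 328329/25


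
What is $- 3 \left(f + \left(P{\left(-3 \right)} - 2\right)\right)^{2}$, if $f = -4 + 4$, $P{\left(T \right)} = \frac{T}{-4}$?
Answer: $- \frac{75}{16} \approx -4.6875$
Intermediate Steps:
$P{\left(T \right)} = - \frac{T}{4}$ ($P{\left(T \right)} = T \left(- \frac{1}{4}\right) = - \frac{T}{4}$)
$f = 0$
$- 3 \left(f + \left(P{\left(-3 \right)} - 2\right)\right)^{2} = - 3 \left(0 - \frac{5}{4}\right)^{2} = - 3 \left(- \frac{5}{4}\right)^{2} = \left(-3\right) \frac{25}{16} = - \frac{75}{16}$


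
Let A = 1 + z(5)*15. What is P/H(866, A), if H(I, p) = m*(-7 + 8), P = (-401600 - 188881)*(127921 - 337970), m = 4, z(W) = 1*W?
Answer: 124029943569/4 ≈ 3.1007e+10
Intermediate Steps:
z(W) = W
A = 76 (A = 1 + 5*15 = 1 + 75 = 76)
P = 124029943569 (P = -590481*(-210049) = 124029943569)
H(I, p) = 4 (H(I, p) = 4*(-7 + 8) = 4*1 = 4)
P/H(866, A) = 124029943569/4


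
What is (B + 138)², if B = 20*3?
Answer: 39204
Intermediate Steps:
B = 60
(B + 138)² = (60 + 138)² = 198² = 39204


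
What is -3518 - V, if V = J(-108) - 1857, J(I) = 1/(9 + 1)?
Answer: -16611/10 ≈ -1661.1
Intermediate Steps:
J(I) = ⅒ (J(I) = 1/10 = ⅒)
V = -18569/10 (V = ⅒ - 1857 = -18569/10 ≈ -1856.9)
-3518 - V = -3518 - 1*(-18569/10) = -3518 + 18569/10 = -16611/10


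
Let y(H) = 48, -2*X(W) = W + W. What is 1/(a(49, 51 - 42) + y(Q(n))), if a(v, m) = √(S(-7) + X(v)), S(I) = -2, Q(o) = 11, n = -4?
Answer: 16/785 - I*√51/2355 ≈ 0.020382 - 0.0030325*I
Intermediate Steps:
X(W) = -W (X(W) = -(W + W)/2 = -W)
a(v, m) = √(-2 - v)
1/(a(49, 51 - 42) + y(Q(n))) = 1/(√(-2 - 1*49) + 48) = 1/(√(-2 - 49) + 48) = 1/(√(-51) + 48) = 1/(I*√51 + 48) = 1/(48 + I*√51)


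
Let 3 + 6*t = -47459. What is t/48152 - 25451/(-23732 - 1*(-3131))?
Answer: 1062555775/991979352 ≈ 1.0711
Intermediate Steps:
t = -23731/3 (t = -½ + (⅙)*(-47459) = -½ - 47459/6 = -23731/3 ≈ -7910.3)
t/48152 - 25451/(-23732 - 1*(-3131)) = -23731/3/48152 - 25451/(-23732 - 1*(-3131)) = -23731/3*1/48152 - 25451/(-23732 + 3131) = -23731/144456 - 25451/(-20601) = -23731/144456 - 25451*(-1/20601) = -23731/144456 + 25451/20601 = 1062555775/991979352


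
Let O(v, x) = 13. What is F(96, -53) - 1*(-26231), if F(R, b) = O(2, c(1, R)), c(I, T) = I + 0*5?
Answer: 26244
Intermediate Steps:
c(I, T) = I (c(I, T) = I + 0 = I)
F(R, b) = 13
F(96, -53) - 1*(-26231) = 13 - 1*(-26231) = 13 + 26231 = 26244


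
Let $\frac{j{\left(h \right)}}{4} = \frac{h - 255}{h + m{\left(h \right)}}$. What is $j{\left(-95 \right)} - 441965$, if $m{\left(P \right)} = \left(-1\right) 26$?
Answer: $- \frac{53476365}{121} \approx -4.4195 \cdot 10^{5}$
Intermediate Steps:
$m{\left(P \right)} = -26$
$j{\left(h \right)} = \frac{4 \left(-255 + h\right)}{-26 + h}$ ($j{\left(h \right)} = 4 \frac{h - 255}{h - 26} = 4 \frac{-255 + h}{-26 + h} = \frac{4 \left(-255 + h\right)}{-26 + h}$)
$j{\left(-95 \right)} - 441965 = \frac{4 \left(-255 - 95\right)}{-26 - 95} - 441965 = 4 \frac{1}{-121} \left(-350\right) - 441965 = 4 \left(- \frac{1}{121}\right) \left(-350\right) - 441965 = \frac{1400}{121} - 441965 = - \frac{53476365}{121}$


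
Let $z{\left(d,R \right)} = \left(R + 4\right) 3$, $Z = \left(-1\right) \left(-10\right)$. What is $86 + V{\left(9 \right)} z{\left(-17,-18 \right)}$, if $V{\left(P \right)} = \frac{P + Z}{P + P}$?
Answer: $\frac{125}{3} \approx 41.667$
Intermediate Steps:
$Z = 10$
$z{\left(d,R \right)} = 12 + 3 R$ ($z{\left(d,R \right)} = \left(4 + R\right) 3 = 12 + 3 R$)
$V{\left(P \right)} = \frac{10 + P}{2 P}$ ($V{\left(P \right)} = \frac{P + 10}{P + P} = \frac{10 + P}{2 P}$)
$86 + V{\left(9 \right)} z{\left(-17,-18 \right)} = 86 + \frac{10 + 9}{2 \cdot 9} \left(12 + 3 \left(-18\right)\right) = 86 + \frac{1}{2} \cdot \frac{1}{9} \cdot 19 \left(12 - 54\right) = 86 + \frac{19}{18} \left(-42\right) = 86 - \frac{133}{3} = \frac{125}{3}$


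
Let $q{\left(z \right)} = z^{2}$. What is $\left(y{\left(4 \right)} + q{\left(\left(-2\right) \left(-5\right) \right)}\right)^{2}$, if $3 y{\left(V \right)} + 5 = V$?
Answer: $\frac{89401}{9} \approx 9933.4$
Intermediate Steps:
$y{\left(V \right)} = - \frac{5}{3} + \frac{V}{3}$
$\left(y{\left(4 \right)} + q{\left(\left(-2\right) \left(-5\right) \right)}\right)^{2} = \left(\left(- \frac{5}{3} + \frac{1}{3} \cdot 4\right) + \left(\left(-2\right) \left(-5\right)\right)^{2}\right)^{2} = \left(\left(- \frac{5}{3} + \frac{4}{3}\right) + 10^{2}\right)^{2} = \left(- \frac{1}{3} + 100\right)^{2} = \left(\frac{299}{3}\right)^{2} = \frac{89401}{9}$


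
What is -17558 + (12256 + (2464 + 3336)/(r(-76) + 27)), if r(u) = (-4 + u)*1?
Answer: -286806/53 ≈ -5411.4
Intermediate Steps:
r(u) = -4 + u
-17558 + (12256 + (2464 + 3336)/(r(-76) + 27)) = -17558 + (12256 + (2464 + 3336)/((-4 - 76) + 27)) = -17558 + (12256 + 5800/(-80 + 27)) = -17558 + (12256 + 5800/(-53)) = -17558 + (12256 + 5800*(-1/53)) = -17558 + (12256 - 5800/53) = -17558 + 643768/53 = -286806/53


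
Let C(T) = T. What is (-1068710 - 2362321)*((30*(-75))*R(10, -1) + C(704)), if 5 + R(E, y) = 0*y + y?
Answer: -48734364324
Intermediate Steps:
R(E, y) = -5 + y (R(E, y) = -5 + (0*y + y) = -5 + (0 + y) = -5 + y)
(-1068710 - 2362321)*((30*(-75))*R(10, -1) + C(704)) = (-1068710 - 2362321)*((30*(-75))*(-5 - 1) + 704) = -3431031*(-2250*(-6) + 704) = -3431031*(13500 + 704) = -3431031*14204 = -48734364324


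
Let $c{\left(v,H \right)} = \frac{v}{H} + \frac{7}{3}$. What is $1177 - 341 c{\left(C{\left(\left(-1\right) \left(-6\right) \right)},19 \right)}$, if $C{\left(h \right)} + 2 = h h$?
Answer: $- \frac{13046}{57} \approx -228.88$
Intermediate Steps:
$C{\left(h \right)} = -2 + h^{2}$ ($C{\left(h \right)} = -2 + h h = -2 + h^{2}$)
$c{\left(v,H \right)} = \frac{7}{3} + \frac{v}{H}$ ($c{\left(v,H \right)} = \frac{v}{H} + 7 \cdot \frac{1}{3} = \frac{v}{H} + \frac{7}{3} = \frac{7}{3} + \frac{v}{H}$)
$1177 - 341 c{\left(C{\left(\left(-1\right) \left(-6\right) \right)},19 \right)} = 1177 - 341 \left(\frac{7}{3} + \frac{-2 + \left(\left(-1\right) \left(-6\right)\right)^{2}}{19}\right) = 1177 - 341 \left(\frac{7}{3} + \left(-2 + 6^{2}\right) \frac{1}{19}\right) = 1177 - 341 \left(\frac{7}{3} + \left(-2 + 36\right) \frac{1}{19}\right) = 1177 - 341 \left(\frac{7}{3} + 34 \cdot \frac{1}{19}\right) = 1177 - 341 \left(\frac{7}{3} + \frac{34}{19}\right) = 1177 - \frac{80135}{57} = - \frac{13046}{57}$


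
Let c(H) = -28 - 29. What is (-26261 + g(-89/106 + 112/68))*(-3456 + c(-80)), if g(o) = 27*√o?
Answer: 92254893 - 94851*√2621910/1802 ≈ 9.2170e+7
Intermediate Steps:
c(H) = -57
(-26261 + g(-89/106 + 112/68))*(-3456 + c(-80)) = (-26261 + 27*√(-89/106 + 112/68))*(-3456 - 57) = (-26261 + 27*√(-89*1/106 + 112*(1/68)))*(-3513) = (-26261 + 27*√(-89/106 + 28/17))*(-3513) = (-26261 + 27*√(1455/1802))*(-3513) = (-26261 + 27*(√2621910/1802))*(-3513) = (-26261 + 27*√2621910/1802)*(-3513) = 92254893 - 94851*√2621910/1802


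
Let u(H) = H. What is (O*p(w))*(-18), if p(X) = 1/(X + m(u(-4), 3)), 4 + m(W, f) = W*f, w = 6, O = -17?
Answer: -153/5 ≈ -30.600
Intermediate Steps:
m(W, f) = -4 + W*f
p(X) = 1/(-16 + X) (p(X) = 1/(X + (-4 - 4*3)) = 1/(X + (-4 - 12)) = 1/(X - 16) = 1/(-16 + X))
(O*p(w))*(-18) = -17/(-16 + 6)*(-18) = -17/(-10)*(-18) = -17*(-⅒)*(-18) = (17/10)*(-18) = -153/5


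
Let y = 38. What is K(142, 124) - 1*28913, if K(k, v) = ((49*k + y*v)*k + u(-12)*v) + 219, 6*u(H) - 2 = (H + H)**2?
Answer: 4921174/3 ≈ 1.6404e+6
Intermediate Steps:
u(H) = 1/3 + 2*H**2/3 (u(H) = 1/3 + (H + H)**2/6 = 1/3 + (2*H)**2/6 = 1/3 + (4*H**2)/6 = 1/3 + 2*H**2/3)
K(k, v) = 219 + 289*v/3 + k*(38*v + 49*k) (K(k, v) = ((49*k + 38*v)*k + (1/3 + (2/3)*(-12)**2)*v) + 219 = ((38*v + 49*k)*k + (1/3 + (2/3)*144)*v) + 219 = (k*(38*v + 49*k) + (1/3 + 96)*v) + 219 = (k*(38*v + 49*k) + 289*v/3) + 219 = (289*v/3 + k*(38*v + 49*k)) + 219 = 219 + 289*v/3 + k*(38*v + 49*k))
K(142, 124) - 1*28913 = (219 + 49*142**2 + (289/3)*124 + 38*142*124) - 1*28913 = (219 + 49*20164 + 35836/3 + 669104) - 28913 = (219 + 988036 + 35836/3 + 669104) - 28913 = 5007913/3 - 28913 = 4921174/3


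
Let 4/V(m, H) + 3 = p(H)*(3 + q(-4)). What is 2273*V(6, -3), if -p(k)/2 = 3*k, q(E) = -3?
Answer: -9092/3 ≈ -3030.7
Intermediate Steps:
p(k) = -6*k
V(m, H) = -4/3 (V(m, H) = 4/(-3 + (-6*H)*(3 - 3)) = 4/(-3 - 6*H*0) = 4/(-3 + 0) = 4/(-3) = 4*(-1/3) = -4/3)
2273*V(6, -3) = 2273*(-4/3) = -9092/3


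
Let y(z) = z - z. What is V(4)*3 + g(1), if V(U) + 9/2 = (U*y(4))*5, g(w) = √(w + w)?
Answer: -27/2 + √2 ≈ -12.086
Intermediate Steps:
y(z) = 0
g(w) = √2*√w (g(w) = √(2*w) = √2*√w)
V(U) = -9/2 (V(U) = -9/2 + (U*0)*5 = -9/2 + 0*5 = -9/2 + 0 = -9/2)
V(4)*3 + g(1) = -9/2*3 + √2*√1 = -27/2 + √2*1 = -27/2 + √2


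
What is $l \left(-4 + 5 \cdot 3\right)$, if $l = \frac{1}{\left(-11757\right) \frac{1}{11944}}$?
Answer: $- \frac{131384}{11757} \approx -11.175$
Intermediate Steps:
$l = - \frac{11944}{11757}$ ($l = \frac{1}{\left(-11757\right) \frac{1}{11944}} = \frac{1}{- \frac{11757}{11944}} = - \frac{11944}{11757} \approx -1.0159$)
$l \left(-4 + 5 \cdot 3\right) = - \frac{11944 \left(-4 + 5 \cdot 3\right)}{11757} = - \frac{11944 \left(-4 + 15\right)}{11757} = \left(- \frac{11944}{11757}\right) 11 = - \frac{131384}{11757}$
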